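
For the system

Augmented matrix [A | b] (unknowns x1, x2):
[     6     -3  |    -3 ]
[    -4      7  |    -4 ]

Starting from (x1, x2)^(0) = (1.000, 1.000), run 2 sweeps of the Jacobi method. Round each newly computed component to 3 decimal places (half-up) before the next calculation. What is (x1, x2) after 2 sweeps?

Iteration 1:
  x1 = (-3 - (-3)·1.000) / (6) = 0.000
  x2 = (-4 - (-4)·1.000) / (7) = 0.000
Iteration 2:
  x1 = (-3 - (-3)·0.000) / (6) = -0.500
  x2 = (-4 - (-4)·0.000) / (7) = -0.571

(-0.500, -0.571)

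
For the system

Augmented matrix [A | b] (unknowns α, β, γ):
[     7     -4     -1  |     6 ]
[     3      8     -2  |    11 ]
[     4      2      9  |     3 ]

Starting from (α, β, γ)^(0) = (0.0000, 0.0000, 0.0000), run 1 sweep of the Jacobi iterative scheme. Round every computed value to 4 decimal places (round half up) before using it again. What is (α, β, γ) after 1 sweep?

(0.8571, 1.3750, 0.3333)

Iteration 1:
  α = (6 - (-4)·0.0000 - (-1)·0.0000) / (7) = 0.8571
  β = (11 - (3)·0.0000 - (-2)·0.0000) / (8) = 1.3750
  γ = (3 - (4)·0.0000 - (2)·0.0000) / (9) = 0.3333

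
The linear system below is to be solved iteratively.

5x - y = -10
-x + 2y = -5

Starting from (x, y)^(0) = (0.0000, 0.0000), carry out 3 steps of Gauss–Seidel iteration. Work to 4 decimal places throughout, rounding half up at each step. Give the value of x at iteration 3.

Iteration 1:
  x = (-10 - (-1)·0.0000) / (5) = -2.0000
  y = (-5 - (-1)·-2.0000) / (2) = -3.5000
Iteration 2:
  x = (-10 - (-1)·-3.5000) / (5) = -2.7000
  y = (-5 - (-1)·-2.7000) / (2) = -3.8500
Iteration 3:
  x = (-10 - (-1)·-3.8500) / (5) = -2.7700
  y = (-5 - (-1)·-2.7700) / (2) = -3.8850

-2.7700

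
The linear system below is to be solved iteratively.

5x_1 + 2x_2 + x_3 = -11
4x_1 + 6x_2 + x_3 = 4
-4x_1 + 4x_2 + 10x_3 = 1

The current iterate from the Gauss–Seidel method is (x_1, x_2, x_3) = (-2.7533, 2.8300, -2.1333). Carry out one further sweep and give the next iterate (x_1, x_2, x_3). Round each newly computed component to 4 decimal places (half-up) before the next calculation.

One sweep:
  x_1 = (-11 - (2)·2.8300 - (1)·-2.1333) / (5) = -2.9053
  x_2 = (4 - (4)·-2.9053 - (1)·-2.1333) / (6) = 2.9591
  x_3 = (1 - (-4)·-2.9053 - (4)·2.9591) / (10) = -2.2458

(-2.9053, 2.9591, -2.2458)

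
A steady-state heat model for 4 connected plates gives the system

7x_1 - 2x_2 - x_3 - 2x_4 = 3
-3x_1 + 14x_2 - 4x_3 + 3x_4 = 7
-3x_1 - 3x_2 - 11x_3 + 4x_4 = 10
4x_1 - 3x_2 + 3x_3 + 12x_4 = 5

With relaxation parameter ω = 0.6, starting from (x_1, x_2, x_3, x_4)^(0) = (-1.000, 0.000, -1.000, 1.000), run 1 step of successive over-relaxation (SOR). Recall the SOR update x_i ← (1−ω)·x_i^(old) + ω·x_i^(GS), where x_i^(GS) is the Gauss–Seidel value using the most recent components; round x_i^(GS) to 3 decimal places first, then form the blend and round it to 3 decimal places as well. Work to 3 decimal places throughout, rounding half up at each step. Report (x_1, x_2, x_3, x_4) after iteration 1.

(-0.057, -0.007, -0.717, 0.768)

Iteration 1:
  x_1: GS value = (3 - (-2)·0.000 - (-1)·-1.000 - (-2)·1.000) / (7) = 0.571;  x_1 ← (1−ω)·-1.000 + ω·0.571 = -0.057
  x_2: GS value = (7 - (-3)·-0.057 - (-4)·-1.000 - (3)·1.000) / (14) = -0.012;  x_2 ← (1−ω)·0.000 + ω·-0.012 = -0.007
  x_3: GS value = (10 - (-3)·-0.057 - (-3)·-0.007 - (4)·1.000) / (-11) = -0.528;  x_3 ← (1−ω)·-1.000 + ω·-0.528 = -0.717
  x_4: GS value = (5 - (4)·-0.057 - (-3)·-0.007 - (3)·-0.717) / (12) = 0.613;  x_4 ← (1−ω)·1.000 + ω·0.613 = 0.768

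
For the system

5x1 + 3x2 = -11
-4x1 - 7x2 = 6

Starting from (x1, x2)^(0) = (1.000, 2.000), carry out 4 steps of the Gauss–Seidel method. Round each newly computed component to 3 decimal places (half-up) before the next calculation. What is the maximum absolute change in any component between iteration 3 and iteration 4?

Iteration 1:
  x1 = (-11 - (3)·2.000) / (5) = -3.400
  x2 = (6 - (-4)·-3.400) / (-7) = 1.086
Iteration 2:
  x1 = (-11 - (3)·1.086) / (5) = -2.852
  x2 = (6 - (-4)·-2.852) / (-7) = 0.773
Iteration 3:
  x1 = (-11 - (3)·0.773) / (5) = -2.664
  x2 = (6 - (-4)·-2.664) / (-7) = 0.665
Iteration 4:
  x1 = (-11 - (3)·0.665) / (5) = -2.599
  x2 = (6 - (-4)·-2.599) / (-7) = 0.628
Change: (0.065, -0.037) → max |·| = 0.065

0.065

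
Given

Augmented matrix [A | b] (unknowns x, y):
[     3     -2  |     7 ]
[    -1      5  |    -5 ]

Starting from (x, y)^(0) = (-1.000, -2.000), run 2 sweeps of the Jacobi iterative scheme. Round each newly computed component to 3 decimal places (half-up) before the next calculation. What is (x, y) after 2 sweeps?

(1.533, -0.800)

Iteration 1:
  x = (7 - (-2)·-2.000) / (3) = 1.000
  y = (-5 - (-1)·-1.000) / (5) = -1.200
Iteration 2:
  x = (7 - (-2)·-1.200) / (3) = 1.533
  y = (-5 - (-1)·1.000) / (5) = -0.800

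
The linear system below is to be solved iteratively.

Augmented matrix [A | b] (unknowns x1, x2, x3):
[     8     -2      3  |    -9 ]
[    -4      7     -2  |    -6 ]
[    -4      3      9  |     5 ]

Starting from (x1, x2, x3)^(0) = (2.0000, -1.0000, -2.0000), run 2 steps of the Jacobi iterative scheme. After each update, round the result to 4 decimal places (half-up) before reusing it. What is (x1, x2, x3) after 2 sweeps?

(-1.8631, -0.7063, 0.3730)

Iteration 1:
  x1 = (-9 - (-2)·-1.0000 - (3)·-2.0000) / (8) = -0.6250
  x2 = (-6 - (-4)·2.0000 - (-2)·-2.0000) / (7) = -0.2857
  x3 = (5 - (-4)·2.0000 - (3)·-1.0000) / (9) = 1.7778
Iteration 2:
  x1 = (-9 - (-2)·-0.2857 - (3)·1.7778) / (8) = -1.8631
  x2 = (-6 - (-4)·-0.6250 - (-2)·1.7778) / (7) = -0.7063
  x3 = (5 - (-4)·-0.6250 - (3)·-0.2857) / (9) = 0.3730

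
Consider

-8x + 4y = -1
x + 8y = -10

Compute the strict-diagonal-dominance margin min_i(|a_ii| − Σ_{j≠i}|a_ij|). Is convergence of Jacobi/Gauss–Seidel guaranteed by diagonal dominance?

4

row 1: |-8| − (4) = 4
row 2: |8| − (1) = 7
minimum over rows = 4 → strictly diagonally dominant (convergence guaranteed)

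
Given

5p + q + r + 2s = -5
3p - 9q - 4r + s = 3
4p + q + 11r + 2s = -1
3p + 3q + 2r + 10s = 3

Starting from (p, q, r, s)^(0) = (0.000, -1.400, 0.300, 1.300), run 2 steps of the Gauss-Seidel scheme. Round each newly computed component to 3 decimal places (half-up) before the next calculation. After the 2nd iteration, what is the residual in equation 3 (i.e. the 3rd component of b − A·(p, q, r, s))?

0.066

Iteration 1:
  p = (-5 - (1)·-1.400 - (1)·0.300 - (2)·1.300) / (5) = -1.300
  q = (3 - (3)·-1.300 - (-4)·0.300 - (1)·1.300) / (-9) = -0.756
  r = (-1 - (4)·-1.300 - (1)·-0.756 - (2)·1.300) / (11) = 0.214
  s = (3 - (3)·-1.300 - (3)·-0.756 - (2)·0.214) / (10) = 0.874
Iteration 2:
  p = (-5 - (1)·-0.756 - (1)·0.214 - (2)·0.874) / (5) = -1.241
  q = (3 - (3)·-1.241 - (-4)·0.214 - (1)·0.874) / (-9) = -0.745
  r = (-1 - (4)·-1.241 - (1)·-0.745 - (2)·0.874) / (11) = 0.269
  s = (3 - (3)·-1.241 - (3)·-0.745 - (2)·0.269) / (10) = 0.842
Residual b − A·x = (-0.003, 0.252, 0.066, 0.000)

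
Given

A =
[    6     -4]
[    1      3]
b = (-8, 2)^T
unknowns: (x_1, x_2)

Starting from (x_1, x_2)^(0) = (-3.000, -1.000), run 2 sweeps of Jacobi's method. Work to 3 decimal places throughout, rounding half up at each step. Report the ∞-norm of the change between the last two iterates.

Iteration 1:
  x_1 = (-8 - (-4)·-1.000) / (6) = -2.000
  x_2 = (2 - (1)·-3.000) / (3) = 1.667
Iteration 2:
  x_1 = (-8 - (-4)·1.667) / (6) = -0.222
  x_2 = (2 - (1)·-2.000) / (3) = 1.333
Change: (1.778, -0.334) → max |·| = 1.778

1.778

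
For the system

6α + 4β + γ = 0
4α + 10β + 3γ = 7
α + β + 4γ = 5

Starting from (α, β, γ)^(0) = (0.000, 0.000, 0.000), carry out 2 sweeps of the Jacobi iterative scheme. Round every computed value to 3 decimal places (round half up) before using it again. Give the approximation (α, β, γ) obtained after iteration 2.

Iteration 1:
  α = (0 - (4)·0.000 - (1)·0.000) / (6) = 0.000
  β = (7 - (4)·0.000 - (3)·0.000) / (10) = 0.700
  γ = (5 - (1)·0.000 - (1)·0.000) / (4) = 1.250
Iteration 2:
  α = (0 - (4)·0.700 - (1)·1.250) / (6) = -0.675
  β = (7 - (4)·0.000 - (3)·1.250) / (10) = 0.325
  γ = (5 - (1)·0.000 - (1)·0.700) / (4) = 1.075

(-0.675, 0.325, 1.075)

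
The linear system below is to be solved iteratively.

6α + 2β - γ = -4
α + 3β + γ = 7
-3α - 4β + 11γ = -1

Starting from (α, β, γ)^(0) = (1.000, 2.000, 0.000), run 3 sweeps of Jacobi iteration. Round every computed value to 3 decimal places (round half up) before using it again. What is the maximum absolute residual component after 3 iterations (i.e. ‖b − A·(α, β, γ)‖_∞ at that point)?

0.151

Iteration 1:
  α = (-4 - (2)·2.000 - (-1)·0.000) / (6) = -1.333
  β = (7 - (1)·1.000 - (1)·0.000) / (3) = 2.000
  γ = (-1 - (-3)·1.000 - (-4)·2.000) / (11) = 0.909
Iteration 2:
  α = (-4 - (2)·2.000 - (-1)·0.909) / (6) = -1.182
  β = (7 - (1)·-1.333 - (1)·0.909) / (3) = 2.475
  γ = (-1 - (-3)·-1.333 - (-4)·2.000) / (11) = 0.273
Iteration 3:
  α = (-4 - (2)·2.475 - (-1)·0.273) / (6) = -1.446
  β = (7 - (1)·-1.182 - (1)·0.273) / (3) = 2.636
  γ = (-1 - (-3)·-1.182 - (-4)·2.475) / (11) = 0.487
Residual b − A·x = (-0.109, 0.051, -0.151); ∞-norm = 0.151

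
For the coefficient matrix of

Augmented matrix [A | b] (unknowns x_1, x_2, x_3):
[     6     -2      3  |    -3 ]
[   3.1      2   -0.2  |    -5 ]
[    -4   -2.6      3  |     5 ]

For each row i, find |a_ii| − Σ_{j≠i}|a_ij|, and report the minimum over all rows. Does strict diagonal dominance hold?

-3.6

row 1: |6| − (2+3) = 1
row 2: |2| − (3.1+0.2) = -1.3
row 3: |3| − (4+2.6) = -3.6
minimum over rows = -3.6 → not strictly diagonally dominant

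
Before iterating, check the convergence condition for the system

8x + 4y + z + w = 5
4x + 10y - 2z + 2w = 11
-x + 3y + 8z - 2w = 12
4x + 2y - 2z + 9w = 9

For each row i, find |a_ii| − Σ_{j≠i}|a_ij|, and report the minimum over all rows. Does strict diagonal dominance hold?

1

row 1: |8| − (4+1+1) = 2
row 2: |10| − (4+2+2) = 2
row 3: |8| − (1+3+2) = 2
row 4: |9| − (4+2+2) = 1
minimum over rows = 1 → strictly diagonally dominant (convergence guaranteed)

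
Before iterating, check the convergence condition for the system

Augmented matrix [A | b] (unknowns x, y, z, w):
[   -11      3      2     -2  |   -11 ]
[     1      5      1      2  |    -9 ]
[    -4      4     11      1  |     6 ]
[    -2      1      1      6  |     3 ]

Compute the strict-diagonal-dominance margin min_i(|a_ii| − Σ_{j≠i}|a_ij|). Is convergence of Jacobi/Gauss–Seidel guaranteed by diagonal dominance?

1

row 1: |-11| − (3+2+2) = 4
row 2: |5| − (1+1+2) = 1
row 3: |11| − (4+4+1) = 2
row 4: |6| − (2+1+1) = 2
minimum over rows = 1 → strictly diagonally dominant (convergence guaranteed)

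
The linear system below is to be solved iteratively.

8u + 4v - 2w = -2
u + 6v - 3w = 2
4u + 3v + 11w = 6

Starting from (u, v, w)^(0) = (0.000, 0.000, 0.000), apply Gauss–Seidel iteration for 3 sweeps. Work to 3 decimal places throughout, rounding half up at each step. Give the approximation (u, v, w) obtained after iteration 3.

Iteration 1:
  u = (-2 - (4)·0.000 - (-2)·0.000) / (8) = -0.250
  v = (2 - (1)·-0.250 - (-3)·0.000) / (6) = 0.375
  w = (6 - (4)·-0.250 - (3)·0.375) / (11) = 0.534
Iteration 2:
  u = (-2 - (4)·0.375 - (-2)·0.534) / (8) = -0.304
  v = (2 - (1)·-0.304 - (-3)·0.534) / (6) = 0.651
  w = (6 - (4)·-0.304 - (3)·0.651) / (11) = 0.478
Iteration 3:
  u = (-2 - (4)·0.651 - (-2)·0.478) / (8) = -0.456
  v = (2 - (1)·-0.456 - (-3)·0.478) / (6) = 0.648
  w = (6 - (4)·-0.456 - (3)·0.648) / (11) = 0.535

(-0.456, 0.648, 0.535)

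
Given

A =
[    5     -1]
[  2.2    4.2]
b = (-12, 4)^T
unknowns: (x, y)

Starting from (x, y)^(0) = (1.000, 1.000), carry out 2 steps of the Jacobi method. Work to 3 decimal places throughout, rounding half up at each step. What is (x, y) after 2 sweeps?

Iteration 1:
  x = (-12 - (-1)·1.000) / (5) = -2.200
  y = (4 - (2.2)·1.000) / (4.2) = 0.429
Iteration 2:
  x = (-12 - (-1)·0.429) / (5) = -2.314
  y = (4 - (2.2)·-2.200) / (4.2) = 2.105

(-2.314, 2.105)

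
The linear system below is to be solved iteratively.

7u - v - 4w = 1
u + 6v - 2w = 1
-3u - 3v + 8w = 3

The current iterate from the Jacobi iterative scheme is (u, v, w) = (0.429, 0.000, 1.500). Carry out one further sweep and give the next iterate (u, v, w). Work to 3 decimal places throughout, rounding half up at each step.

One sweep:
  u = (1 - (-1)·0.000 - (-4)·1.500) / (7) = 1.000
  v = (1 - (1)·0.429 - (-2)·1.500) / (6) = 0.595
  w = (3 - (-3)·0.429 - (-3)·0.000) / (8) = 0.536

(1.000, 0.595, 0.536)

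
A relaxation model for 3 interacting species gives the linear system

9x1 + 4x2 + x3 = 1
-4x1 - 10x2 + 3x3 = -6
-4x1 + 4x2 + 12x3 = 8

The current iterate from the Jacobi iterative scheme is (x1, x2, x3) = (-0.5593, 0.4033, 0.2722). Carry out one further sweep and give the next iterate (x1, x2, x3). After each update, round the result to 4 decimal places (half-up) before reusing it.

(-0.0984, 0.9054, 0.3458)

One sweep:
  x1 = (1 - (4)·0.4033 - (1)·0.2722) / (9) = -0.0984
  x2 = (-6 - (-4)·-0.5593 - (3)·0.2722) / (-10) = 0.9054
  x3 = (8 - (-4)·-0.5593 - (4)·0.4033) / (12) = 0.3458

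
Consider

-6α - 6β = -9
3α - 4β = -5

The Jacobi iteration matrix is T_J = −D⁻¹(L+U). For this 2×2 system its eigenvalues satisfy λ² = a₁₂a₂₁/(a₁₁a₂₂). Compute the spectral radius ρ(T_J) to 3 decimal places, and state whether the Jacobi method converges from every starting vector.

a₁₂a₂₁/(a₁₁a₂₂) = (-6)·(3) / ((-6)·(-4)) = -0.750000
ρ = √|-0.750000| = √0.750000 = 0.866
ρ < 1, so Jacobi converges

0.866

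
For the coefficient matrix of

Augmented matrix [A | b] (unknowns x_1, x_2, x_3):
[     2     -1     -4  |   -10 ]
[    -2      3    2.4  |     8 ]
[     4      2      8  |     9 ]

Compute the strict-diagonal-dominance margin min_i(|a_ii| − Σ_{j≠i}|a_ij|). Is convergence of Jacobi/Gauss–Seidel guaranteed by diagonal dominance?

row 1: |2| − (1+4) = -3
row 2: |3| − (2+2.4) = -1.4
row 3: |8| − (4+2) = 2
minimum over rows = -3 → not strictly diagonally dominant

-3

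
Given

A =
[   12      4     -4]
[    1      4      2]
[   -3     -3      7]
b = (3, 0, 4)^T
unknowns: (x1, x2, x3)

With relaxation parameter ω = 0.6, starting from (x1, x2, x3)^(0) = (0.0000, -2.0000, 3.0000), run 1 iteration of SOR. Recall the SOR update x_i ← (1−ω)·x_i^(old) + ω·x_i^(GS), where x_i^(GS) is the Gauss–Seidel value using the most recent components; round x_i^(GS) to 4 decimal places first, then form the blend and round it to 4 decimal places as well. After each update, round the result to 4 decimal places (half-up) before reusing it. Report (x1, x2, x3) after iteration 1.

(1.1500, -1.8725, 1.3571)

Iteration 1:
  x1: GS value = (3 - (4)·-2.0000 - (-4)·3.0000) / (12) = 1.9167;  x1 ← (1−ω)·0.0000 + ω·1.9167 = 1.1500
  x2: GS value = (0 - (1)·1.1500 - (2)·3.0000) / (4) = -1.7875;  x2 ← (1−ω)·-2.0000 + ω·-1.7875 = -1.8725
  x3: GS value = (4 - (-3)·1.1500 - (-3)·-1.8725) / (7) = 0.2618;  x3 ← (1−ω)·3.0000 + ω·0.2618 = 1.3571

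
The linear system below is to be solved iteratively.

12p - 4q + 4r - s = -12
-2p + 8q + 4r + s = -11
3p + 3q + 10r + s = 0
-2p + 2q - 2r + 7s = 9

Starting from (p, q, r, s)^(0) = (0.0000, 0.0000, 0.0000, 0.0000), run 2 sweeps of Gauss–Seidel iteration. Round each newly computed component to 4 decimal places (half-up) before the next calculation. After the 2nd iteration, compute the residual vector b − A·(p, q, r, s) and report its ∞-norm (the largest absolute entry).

Iteration 1:
  p = (-12 - (-4)·0.0000 - (4)·0.0000 - (-1)·0.0000) / (12) = -1.0000
  q = (-11 - (-2)·-1.0000 - (4)·0.0000 - (1)·0.0000) / (8) = -1.6250
  r = (0 - (3)·-1.0000 - (3)·-1.6250 - (1)·0.0000) / (10) = 0.7875
  s = (9 - (-2)·-1.0000 - (2)·-1.6250 - (-2)·0.7875) / (7) = 1.6893
Iteration 2:
  p = (-12 - (-4)·-1.6250 - (4)·0.7875 - (-1)·1.6893) / (12) = -1.6634
  q = (-11 - (-2)·-1.6634 - (4)·0.7875 - (1)·1.6893) / (8) = -2.3958
  r = (0 - (3)·-1.6634 - (3)·-2.3958 - (1)·1.6893) / (10) = 1.0488
  s = (9 - (-2)·-1.6634 - (2)·-2.3958 - (-2)·1.0488) / (7) = 1.7946
Residual b − A·x = (-4.0230, -1.1502, -0.1050, 0.0002); ∞-norm = 4.0230

4.0230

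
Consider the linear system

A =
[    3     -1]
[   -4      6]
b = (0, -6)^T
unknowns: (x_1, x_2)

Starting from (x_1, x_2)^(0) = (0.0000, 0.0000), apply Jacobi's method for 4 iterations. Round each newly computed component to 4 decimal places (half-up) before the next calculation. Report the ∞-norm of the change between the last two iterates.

Iteration 1:
  x_1 = (0 - (-1)·0.0000) / (3) = 0.0000
  x_2 = (-6 - (-4)·0.0000) / (6) = -1.0000
Iteration 2:
  x_1 = (0 - (-1)·-1.0000) / (3) = -0.3333
  x_2 = (-6 - (-4)·0.0000) / (6) = -1.0000
Iteration 3:
  x_1 = (0 - (-1)·-1.0000) / (3) = -0.3333
  x_2 = (-6 - (-4)·-0.3333) / (6) = -1.2222
Iteration 4:
  x_1 = (0 - (-1)·-1.2222) / (3) = -0.4074
  x_2 = (-6 - (-4)·-0.3333) / (6) = -1.2222
Change: (-0.0741, 0.0000) → max |·| = 0.0741

0.0741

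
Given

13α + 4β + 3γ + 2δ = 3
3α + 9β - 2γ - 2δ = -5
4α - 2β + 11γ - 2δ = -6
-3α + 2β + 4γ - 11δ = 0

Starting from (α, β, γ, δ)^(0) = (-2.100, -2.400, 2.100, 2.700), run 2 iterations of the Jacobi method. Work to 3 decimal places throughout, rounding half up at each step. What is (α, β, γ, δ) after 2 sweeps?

Iteration 1:
  α = (3 - (4)·-2.400 - (3)·2.100 - (2)·2.700) / (13) = 0.069
  β = (-5 - (3)·-2.100 - (-2)·2.100 - (-2)·2.700) / (9) = 1.211
  γ = (-6 - (4)·-2.100 - (-2)·-2.400 - (-2)·2.700) / (11) = 0.273
  δ = (0 - (-3)·-2.100 - (2)·-2.400 - (4)·2.100) / (-11) = 0.900
Iteration 2:
  α = (3 - (4)·1.211 - (3)·0.273 - (2)·0.900) / (13) = -0.343
  β = (-5 - (3)·0.069 - (-2)·0.273 - (-2)·0.900) / (9) = -0.318
  γ = (-6 - (4)·0.069 - (-2)·1.211 - (-2)·0.900) / (11) = -0.187
  δ = (0 - (-3)·0.069 - (2)·1.211 - (4)·0.273) / (-11) = 0.301

(-0.343, -0.318, -0.187, 0.301)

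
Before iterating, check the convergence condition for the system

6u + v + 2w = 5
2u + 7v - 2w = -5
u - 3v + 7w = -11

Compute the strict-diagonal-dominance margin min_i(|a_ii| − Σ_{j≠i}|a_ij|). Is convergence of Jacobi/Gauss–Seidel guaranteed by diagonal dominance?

3

row 1: |6| − (1+2) = 3
row 2: |7| − (2+2) = 3
row 3: |7| − (1+3) = 3
minimum over rows = 3 → strictly diagonally dominant (convergence guaranteed)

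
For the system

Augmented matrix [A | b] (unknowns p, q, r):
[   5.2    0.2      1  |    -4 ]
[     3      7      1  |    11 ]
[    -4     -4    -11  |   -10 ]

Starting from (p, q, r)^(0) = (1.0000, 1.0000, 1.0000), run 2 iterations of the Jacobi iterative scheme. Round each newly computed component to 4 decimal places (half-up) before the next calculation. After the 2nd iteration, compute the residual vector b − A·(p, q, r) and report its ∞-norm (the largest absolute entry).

Iteration 1:
  p = (-4 - (0.2)·1.0000 - (1)·1.0000) / (5.2) = -1.0000
  q = (11 - (3)·1.0000 - (1)·1.0000) / (7) = 1.0000
  r = (-10 - (-4)·1.0000 - (-4)·1.0000) / (-11) = 0.1818
Iteration 2:
  p = (-4 - (0.2)·1.0000 - (1)·0.1818) / (5.2) = -0.8427
  q = (11 - (3)·-1.0000 - (1)·0.1818) / (7) = 1.9740
  r = (-10 - (-4)·-1.0000 - (-4)·1.0000) / (-11) = 0.9091
Residual b − A·x = (-0.9219, -1.1990, 4.5253); ∞-norm = 4.5253

4.5253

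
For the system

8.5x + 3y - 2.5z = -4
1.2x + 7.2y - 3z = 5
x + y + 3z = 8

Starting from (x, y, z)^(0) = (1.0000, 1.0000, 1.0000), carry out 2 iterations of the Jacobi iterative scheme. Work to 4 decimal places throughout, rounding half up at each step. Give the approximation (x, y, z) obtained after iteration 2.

Iteration 1:
  x = (-4 - (3)·1.0000 - (-2.5)·1.0000) / (8.5) = -0.5294
  y = (5 - (1.2)·1.0000 - (-3)·1.0000) / (7.2) = 0.9444
  z = (8 - (1)·1.0000 - (1)·1.0000) / (3) = 2.0000
Iteration 2:
  x = (-4 - (3)·0.9444 - (-2.5)·2.0000) / (8.5) = -0.2157
  y = (5 - (1.2)·-0.5294 - (-3)·2.0000) / (7.2) = 1.6160
  z = (8 - (1)·-0.5294 - (1)·0.9444) / (3) = 2.5283

(-0.2157, 1.6160, 2.5283)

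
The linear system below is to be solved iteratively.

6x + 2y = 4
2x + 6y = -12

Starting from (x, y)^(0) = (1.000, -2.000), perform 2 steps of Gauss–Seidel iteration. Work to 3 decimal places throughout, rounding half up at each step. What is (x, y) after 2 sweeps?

Iteration 1:
  x = (4 - (2)·-2.000) / (6) = 1.333
  y = (-12 - (2)·1.333) / (6) = -2.444
Iteration 2:
  x = (4 - (2)·-2.444) / (6) = 1.481
  y = (-12 - (2)·1.481) / (6) = -2.494

(1.481, -2.494)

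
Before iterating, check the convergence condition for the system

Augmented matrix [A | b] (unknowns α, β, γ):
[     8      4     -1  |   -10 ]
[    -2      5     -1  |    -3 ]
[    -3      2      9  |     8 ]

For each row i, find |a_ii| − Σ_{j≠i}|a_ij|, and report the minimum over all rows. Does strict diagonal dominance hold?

2

row 1: |8| − (4+1) = 3
row 2: |5| − (2+1) = 2
row 3: |9| − (3+2) = 4
minimum over rows = 2 → strictly diagonally dominant (convergence guaranteed)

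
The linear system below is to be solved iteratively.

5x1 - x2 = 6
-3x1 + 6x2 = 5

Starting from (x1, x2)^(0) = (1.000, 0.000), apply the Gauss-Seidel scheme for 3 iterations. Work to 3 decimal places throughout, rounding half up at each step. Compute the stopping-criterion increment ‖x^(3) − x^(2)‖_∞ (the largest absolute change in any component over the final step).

0.028

Iteration 1:
  x1 = (6 - (-1)·0.000) / (5) = 1.200
  x2 = (5 - (-3)·1.200) / (6) = 1.433
Iteration 2:
  x1 = (6 - (-1)·1.433) / (5) = 1.487
  x2 = (5 - (-3)·1.487) / (6) = 1.577
Iteration 3:
  x1 = (6 - (-1)·1.577) / (5) = 1.515
  x2 = (5 - (-3)·1.515) / (6) = 1.591
Change: (0.028, 0.014) → max |·| = 0.028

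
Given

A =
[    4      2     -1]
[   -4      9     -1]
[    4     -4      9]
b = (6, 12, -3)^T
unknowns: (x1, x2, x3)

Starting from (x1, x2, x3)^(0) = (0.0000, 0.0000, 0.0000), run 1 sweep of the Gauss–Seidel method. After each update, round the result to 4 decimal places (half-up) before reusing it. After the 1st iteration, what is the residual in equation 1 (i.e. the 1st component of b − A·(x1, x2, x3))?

-4.1111

Iteration 1:
  x1 = (6 - (2)·0.0000 - (-1)·0.0000) / (4) = 1.5000
  x2 = (12 - (-4)·1.5000 - (-1)·0.0000) / (9) = 2.0000
  x3 = (-3 - (4)·1.5000 - (-4)·2.0000) / (9) = -0.1111
Residual b − A·x = (-4.1111, -0.1111, -0.0001)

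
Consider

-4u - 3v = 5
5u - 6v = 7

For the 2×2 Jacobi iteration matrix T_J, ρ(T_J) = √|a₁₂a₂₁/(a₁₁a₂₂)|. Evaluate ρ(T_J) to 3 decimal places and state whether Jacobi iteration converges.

0.791

a₁₂a₂₁/(a₁₁a₂₂) = (-3)·(5) / ((-4)·(-6)) = -0.625000
ρ = √|-0.625000| = √0.625000 = 0.791
ρ < 1, so Jacobi converges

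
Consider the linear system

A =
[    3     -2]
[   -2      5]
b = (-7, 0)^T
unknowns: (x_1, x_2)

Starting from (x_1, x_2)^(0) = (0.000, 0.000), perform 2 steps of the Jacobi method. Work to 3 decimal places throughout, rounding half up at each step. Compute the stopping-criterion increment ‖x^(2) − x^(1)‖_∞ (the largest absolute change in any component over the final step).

0.933

Iteration 1:
  x_1 = (-7 - (-2)·0.000) / (3) = -2.333
  x_2 = (0 - (-2)·0.000) / (5) = 0.000
Iteration 2:
  x_1 = (-7 - (-2)·0.000) / (3) = -2.333
  x_2 = (0 - (-2)·-2.333) / (5) = -0.933
Change: (0.000, -0.933) → max |·| = 0.933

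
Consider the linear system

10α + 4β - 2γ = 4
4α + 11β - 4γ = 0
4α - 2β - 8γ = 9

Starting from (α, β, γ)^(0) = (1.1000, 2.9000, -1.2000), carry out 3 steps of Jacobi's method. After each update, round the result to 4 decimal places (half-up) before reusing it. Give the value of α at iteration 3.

Iteration 1:
  α = (4 - (4)·2.9000 - (-2)·-1.2000) / (10) = -1.0000
  β = (0 - (4)·1.1000 - (-4)·-1.2000) / (11) = -0.8364
  γ = (9 - (4)·1.1000 - (-2)·2.9000) / (-8) = -1.3000
Iteration 2:
  α = (4 - (4)·-0.8364 - (-2)·-1.3000) / (10) = 0.4746
  β = (0 - (4)·-1.0000 - (-4)·-1.3000) / (11) = -0.1091
  γ = (9 - (4)·-1.0000 - (-2)·-0.8364) / (-8) = -1.4159
Iteration 3:
  α = (4 - (4)·-0.1091 - (-2)·-1.4159) / (10) = 0.1605
  β = (0 - (4)·0.4746 - (-4)·-1.4159) / (11) = -0.6875
  γ = (9 - (4)·0.4746 - (-2)·-0.1091) / (-8) = -0.8604

0.1605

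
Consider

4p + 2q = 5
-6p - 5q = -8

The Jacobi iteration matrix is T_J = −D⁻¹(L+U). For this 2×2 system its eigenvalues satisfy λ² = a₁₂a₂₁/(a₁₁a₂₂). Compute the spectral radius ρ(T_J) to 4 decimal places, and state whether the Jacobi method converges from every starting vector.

0.7746

a₁₂a₂₁/(a₁₁a₂₂) = (2)·(-6) / ((4)·(-5)) = 0.600000
ρ = √|0.600000| = √0.600000 = 0.7746
ρ < 1, so Jacobi converges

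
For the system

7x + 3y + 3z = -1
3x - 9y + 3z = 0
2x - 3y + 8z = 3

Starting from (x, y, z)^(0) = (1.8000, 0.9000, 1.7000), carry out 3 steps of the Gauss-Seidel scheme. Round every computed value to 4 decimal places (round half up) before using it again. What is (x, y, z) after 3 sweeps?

(-0.4029, 0.0436, 0.4921)

Iteration 1:
  x = (-1 - (3)·0.9000 - (3)·1.7000) / (7) = -1.2571
  y = (0 - (3)·-1.2571 - (3)·1.7000) / (-9) = 0.1476
  z = (3 - (2)·-1.2571 - (-3)·0.1476) / (8) = 0.7446
Iteration 2:
  x = (-1 - (3)·0.1476 - (3)·0.7446) / (7) = -0.5252
  y = (0 - (3)·-0.5252 - (3)·0.7446) / (-9) = 0.0731
  z = (3 - (2)·-0.5252 - (-3)·0.0731) / (8) = 0.5337
Iteration 3:
  x = (-1 - (3)·0.0731 - (3)·0.5337) / (7) = -0.4029
  y = (0 - (3)·-0.4029 - (3)·0.5337) / (-9) = 0.0436
  z = (3 - (2)·-0.4029 - (-3)·0.0436) / (8) = 0.4921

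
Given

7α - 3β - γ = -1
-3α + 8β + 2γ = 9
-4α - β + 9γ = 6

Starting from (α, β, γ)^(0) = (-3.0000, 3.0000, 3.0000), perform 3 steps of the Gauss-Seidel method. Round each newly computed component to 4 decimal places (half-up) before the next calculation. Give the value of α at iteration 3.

Iteration 1:
  α = (-1 - (-3)·3.0000 - (-1)·3.0000) / (7) = 1.5714
  β = (9 - (-3)·1.5714 - (2)·3.0000) / (8) = 0.9643
  γ = (6 - (-4)·1.5714 - (-1)·0.9643) / (9) = 1.4722
Iteration 2:
  α = (-1 - (-3)·0.9643 - (-1)·1.4722) / (7) = 0.4807
  β = (9 - (-3)·0.4807 - (2)·1.4722) / (8) = 0.9372
  γ = (6 - (-4)·0.4807 - (-1)·0.9372) / (9) = 0.9844
Iteration 3:
  α = (-1 - (-3)·0.9372 - (-1)·0.9844) / (7) = 0.3994
  β = (9 - (-3)·0.3994 - (2)·0.9844) / (8) = 1.0287
  γ = (6 - (-4)·0.3994 - (-1)·1.0287) / (9) = 0.9585

0.3994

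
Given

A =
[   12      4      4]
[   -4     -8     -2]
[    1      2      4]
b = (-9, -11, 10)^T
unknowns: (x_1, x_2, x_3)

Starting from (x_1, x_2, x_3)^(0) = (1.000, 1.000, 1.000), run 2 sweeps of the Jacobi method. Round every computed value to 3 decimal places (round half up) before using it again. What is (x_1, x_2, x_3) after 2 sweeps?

(-1.542, 1.646, 2.542)

Iteration 1:
  x_1 = (-9 - (4)·1.000 - (4)·1.000) / (12) = -1.417
  x_2 = (-11 - (-4)·1.000 - (-2)·1.000) / (-8) = 0.625
  x_3 = (10 - (1)·1.000 - (2)·1.000) / (4) = 1.750
Iteration 2:
  x_1 = (-9 - (4)·0.625 - (4)·1.750) / (12) = -1.542
  x_2 = (-11 - (-4)·-1.417 - (-2)·1.750) / (-8) = 1.646
  x_3 = (10 - (1)·-1.417 - (2)·0.625) / (4) = 2.542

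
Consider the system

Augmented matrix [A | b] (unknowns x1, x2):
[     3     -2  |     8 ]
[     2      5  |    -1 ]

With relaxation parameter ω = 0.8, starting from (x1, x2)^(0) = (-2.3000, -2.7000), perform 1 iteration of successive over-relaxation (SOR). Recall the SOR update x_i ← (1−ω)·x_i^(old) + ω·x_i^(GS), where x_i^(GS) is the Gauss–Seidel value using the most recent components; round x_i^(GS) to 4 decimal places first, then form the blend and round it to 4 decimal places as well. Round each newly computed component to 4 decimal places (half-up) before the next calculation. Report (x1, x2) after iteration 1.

(0.2334, -0.7747)

Iteration 1:
  x1: GS value = (8 - (-2)·-2.7000) / (3) = 0.8667;  x1 ← (1−ω)·-2.3000 + ω·0.8667 = 0.2334
  x2: GS value = (-1 - (2)·0.2334) / (5) = -0.2934;  x2 ← (1−ω)·-2.7000 + ω·-0.2934 = -0.7747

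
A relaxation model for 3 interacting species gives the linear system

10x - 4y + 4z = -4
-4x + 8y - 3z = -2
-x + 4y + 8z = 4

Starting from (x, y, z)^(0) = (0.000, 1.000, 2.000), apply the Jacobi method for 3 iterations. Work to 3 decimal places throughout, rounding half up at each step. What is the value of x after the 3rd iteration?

Iteration 1:
  x = (-4 - (-4)·1.000 - (4)·2.000) / (10) = -0.800
  y = (-2 - (-4)·0.000 - (-3)·2.000) / (8) = 0.500
  z = (4 - (-1)·0.000 - (4)·1.000) / (8) = 0.000
Iteration 2:
  x = (-4 - (-4)·0.500 - (4)·0.000) / (10) = -0.200
  y = (-2 - (-4)·-0.800 - (-3)·0.000) / (8) = -0.650
  z = (4 - (-1)·-0.800 - (4)·0.500) / (8) = 0.150
Iteration 3:
  x = (-4 - (-4)·-0.650 - (4)·0.150) / (10) = -0.720
  y = (-2 - (-4)·-0.200 - (-3)·0.150) / (8) = -0.294
  z = (4 - (-1)·-0.200 - (4)·-0.650) / (8) = 0.800

-0.720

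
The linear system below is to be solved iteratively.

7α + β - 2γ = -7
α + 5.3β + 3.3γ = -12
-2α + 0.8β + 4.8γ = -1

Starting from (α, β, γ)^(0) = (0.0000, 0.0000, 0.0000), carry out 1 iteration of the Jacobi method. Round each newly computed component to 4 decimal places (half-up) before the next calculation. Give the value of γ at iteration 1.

-0.2083

Iteration 1:
  α = (-7 - (1)·0.0000 - (-2)·0.0000) / (7) = -1.0000
  β = (-12 - (1)·0.0000 - (3.3)·0.0000) / (5.3) = -2.2642
  γ = (-1 - (-2)·0.0000 - (0.8)·0.0000) / (4.8) = -0.2083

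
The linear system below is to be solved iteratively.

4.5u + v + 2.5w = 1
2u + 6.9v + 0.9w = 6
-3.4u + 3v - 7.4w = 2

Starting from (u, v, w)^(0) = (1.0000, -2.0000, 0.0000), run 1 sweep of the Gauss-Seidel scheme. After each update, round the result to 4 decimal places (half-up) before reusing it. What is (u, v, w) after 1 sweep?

(0.6667, 0.6763, -0.3024)

Iteration 1:
  u = (1 - (1)·-2.0000 - (2.5)·0.0000) / (4.5) = 0.6667
  v = (6 - (2)·0.6667 - (0.9)·0.0000) / (6.9) = 0.6763
  w = (2 - (-3.4)·0.6667 - (3)·0.6763) / (-7.4) = -0.3024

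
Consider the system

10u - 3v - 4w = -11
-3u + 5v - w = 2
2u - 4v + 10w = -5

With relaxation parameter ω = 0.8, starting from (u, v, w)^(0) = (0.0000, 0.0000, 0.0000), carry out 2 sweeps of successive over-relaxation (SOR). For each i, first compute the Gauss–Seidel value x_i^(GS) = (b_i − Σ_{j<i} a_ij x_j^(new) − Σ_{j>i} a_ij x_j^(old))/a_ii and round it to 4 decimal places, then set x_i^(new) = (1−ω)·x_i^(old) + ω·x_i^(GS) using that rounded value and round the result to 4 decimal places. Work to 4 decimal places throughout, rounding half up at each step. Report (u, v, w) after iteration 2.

(-1.1740, -0.3107, -0.3700)

Iteration 1:
  u: GS value = (-11 - (-3)·0.0000 - (-4)·0.0000) / (10) = -1.1000;  u ← (1−ω)·0.0000 + ω·-1.1000 = -0.8800
  v: GS value = (2 - (-3)·-0.8800 - (-1)·0.0000) / (5) = -0.1280;  v ← (1−ω)·0.0000 + ω·-0.1280 = -0.1024
  w: GS value = (-5 - (2)·-0.8800 - (-4)·-0.1024) / (10) = -0.3650;  w ← (1−ω)·0.0000 + ω·-0.3650 = -0.2920
Iteration 2:
  u: GS value = (-11 - (-3)·-0.1024 - (-4)·-0.2920) / (10) = -1.2475;  u ← (1−ω)·-0.8800 + ω·-1.2475 = -1.1740
  v: GS value = (2 - (-3)·-1.1740 - (-1)·-0.2920) / (5) = -0.3628;  v ← (1−ω)·-0.1024 + ω·-0.3628 = -0.3107
  w: GS value = (-5 - (2)·-1.1740 - (-4)·-0.3107) / (10) = -0.3895;  w ← (1−ω)·-0.2920 + ω·-0.3895 = -0.3700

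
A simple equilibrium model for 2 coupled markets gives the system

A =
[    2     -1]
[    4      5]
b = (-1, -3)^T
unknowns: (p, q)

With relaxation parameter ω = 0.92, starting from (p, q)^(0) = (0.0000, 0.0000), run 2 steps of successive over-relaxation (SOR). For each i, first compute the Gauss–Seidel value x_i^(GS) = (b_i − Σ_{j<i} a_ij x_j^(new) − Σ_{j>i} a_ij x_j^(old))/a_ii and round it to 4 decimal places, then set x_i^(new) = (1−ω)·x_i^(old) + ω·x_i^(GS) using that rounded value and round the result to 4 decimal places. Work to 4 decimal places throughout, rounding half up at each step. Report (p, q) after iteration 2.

(-0.5950, -0.1312)

Iteration 1:
  p: GS value = (-1 - (-1)·0.0000) / (2) = -0.5000;  p ← (1−ω)·0.0000 + ω·-0.5000 = -0.4600
  q: GS value = (-3 - (4)·-0.4600) / (5) = -0.2320;  q ← (1−ω)·0.0000 + ω·-0.2320 = -0.2134
Iteration 2:
  p: GS value = (-1 - (-1)·-0.2134) / (2) = -0.6067;  p ← (1−ω)·-0.4600 + ω·-0.6067 = -0.5950
  q: GS value = (-3 - (4)·-0.5950) / (5) = -0.1240;  q ← (1−ω)·-0.2134 + ω·-0.1240 = -0.1312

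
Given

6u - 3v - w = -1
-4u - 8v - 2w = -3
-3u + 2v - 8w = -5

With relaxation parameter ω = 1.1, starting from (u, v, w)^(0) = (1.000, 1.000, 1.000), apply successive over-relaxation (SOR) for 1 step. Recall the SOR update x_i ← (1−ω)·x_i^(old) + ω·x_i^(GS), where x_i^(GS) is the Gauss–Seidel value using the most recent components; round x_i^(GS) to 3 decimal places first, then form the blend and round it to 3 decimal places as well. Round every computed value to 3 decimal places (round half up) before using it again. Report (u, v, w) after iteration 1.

Iteration 1:
  u: GS value = (-1 - (-3)·1.000 - (-1)·1.000) / (6) = 0.500;  u ← (1−ω)·1.000 + ω·0.500 = 0.450
  v: GS value = (-3 - (-4)·0.450 - (-2)·1.000) / (-8) = -0.100;  v ← (1−ω)·1.000 + ω·-0.100 = -0.210
  w: GS value = (-5 - (-3)·0.450 - (2)·-0.210) / (-8) = 0.404;  w ← (1−ω)·1.000 + ω·0.404 = 0.344

(0.450, -0.210, 0.344)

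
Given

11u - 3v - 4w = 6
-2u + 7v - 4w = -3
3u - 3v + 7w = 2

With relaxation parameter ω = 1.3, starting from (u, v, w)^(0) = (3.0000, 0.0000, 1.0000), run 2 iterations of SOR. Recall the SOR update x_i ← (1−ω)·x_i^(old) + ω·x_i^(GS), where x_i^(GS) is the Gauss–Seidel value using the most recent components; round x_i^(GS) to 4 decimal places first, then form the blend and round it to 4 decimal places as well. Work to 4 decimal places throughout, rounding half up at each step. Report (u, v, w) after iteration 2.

Iteration 1:
  u: GS value = (6 - (-3)·0.0000 - (-4)·1.0000) / (11) = 0.9091;  u ← (1−ω)·3.0000 + ω·0.9091 = 0.2818
  v: GS value = (-3 - (-2)·0.2818 - (-4)·1.0000) / (7) = 0.2234;  v ← (1−ω)·0.0000 + ω·0.2234 = 0.2904
  w: GS value = (2 - (3)·0.2818 - (-3)·0.2904) / (7) = 0.2894;  w ← (1−ω)·1.0000 + ω·0.2894 = 0.0762
Iteration 2:
  u: GS value = (6 - (-3)·0.2904 - (-4)·0.0762) / (11) = 0.6524;  u ← (1−ω)·0.2818 + ω·0.6524 = 0.7636
  v: GS value = (-3 - (-2)·0.7636 - (-4)·0.0762) / (7) = -0.1669;  v ← (1−ω)·0.2904 + ω·-0.1669 = -0.3041
  w: GS value = (2 - (3)·0.7636 - (-3)·-0.3041) / (7) = -0.1719;  w ← (1−ω)·0.0762 + ω·-0.1719 = -0.2463

(0.7636, -0.3041, -0.2463)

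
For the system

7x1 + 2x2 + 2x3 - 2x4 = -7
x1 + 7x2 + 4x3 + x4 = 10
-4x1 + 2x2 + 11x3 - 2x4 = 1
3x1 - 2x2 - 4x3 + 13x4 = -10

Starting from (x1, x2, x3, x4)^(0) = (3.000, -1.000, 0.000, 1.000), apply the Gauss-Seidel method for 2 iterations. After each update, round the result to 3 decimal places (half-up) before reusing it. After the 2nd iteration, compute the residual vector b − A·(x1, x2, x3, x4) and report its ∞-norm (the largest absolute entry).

Iteration 1:
  x1 = (-7 - (2)·-1.000 - (2)·0.000 - (-2)·1.000) / (7) = -0.429
  x2 = (10 - (1)·-0.429 - (4)·0.000 - (1)·1.000) / (7) = 1.347
  x3 = (1 - (-4)·-0.429 - (2)·1.347 - (-2)·1.000) / (11) = -0.128
  x4 = (-10 - (3)·-0.429 - (-2)·1.347 - (-4)·-0.128) / (13) = -0.502
Iteration 2:
  x1 = (-7 - (2)·1.347 - (2)·-0.128 - (-2)·-0.502) / (7) = -1.492
  x2 = (10 - (1)·-1.492 - (4)·-0.128 - (1)·-0.502) / (7) = 1.787
  x3 = (1 - (-4)·-1.492 - (2)·1.787 - (-2)·-0.502) / (11) = -0.868
  x4 = (-10 - (3)·-1.492 - (-2)·1.787 - (-4)·-0.868) / (13) = -0.417
Residual b − A·x = (0.772, 2.872, 0.172, -0.001); ∞-norm = 2.872

2.872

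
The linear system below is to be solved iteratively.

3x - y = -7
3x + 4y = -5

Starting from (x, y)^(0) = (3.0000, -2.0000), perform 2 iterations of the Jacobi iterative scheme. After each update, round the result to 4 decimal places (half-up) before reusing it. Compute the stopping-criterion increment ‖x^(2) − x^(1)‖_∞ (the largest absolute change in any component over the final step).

Iteration 1:
  x = (-7 - (-1)·-2.0000) / (3) = -3.0000
  y = (-5 - (3)·3.0000) / (4) = -3.5000
Iteration 2:
  x = (-7 - (-1)·-3.5000) / (3) = -3.5000
  y = (-5 - (3)·-3.0000) / (4) = 1.0000
Change: (-0.5000, 4.5000) → max |·| = 4.5000

4.5000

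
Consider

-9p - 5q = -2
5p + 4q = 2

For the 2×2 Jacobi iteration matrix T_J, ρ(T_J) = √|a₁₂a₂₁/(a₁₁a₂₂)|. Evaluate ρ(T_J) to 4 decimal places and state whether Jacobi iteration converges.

a₁₂a₂₁/(a₁₁a₂₂) = (-5)·(5) / ((-9)·(4)) = 0.694444
ρ = √|0.694444| = √0.694444 = 0.8333
ρ < 1, so Jacobi converges

0.8333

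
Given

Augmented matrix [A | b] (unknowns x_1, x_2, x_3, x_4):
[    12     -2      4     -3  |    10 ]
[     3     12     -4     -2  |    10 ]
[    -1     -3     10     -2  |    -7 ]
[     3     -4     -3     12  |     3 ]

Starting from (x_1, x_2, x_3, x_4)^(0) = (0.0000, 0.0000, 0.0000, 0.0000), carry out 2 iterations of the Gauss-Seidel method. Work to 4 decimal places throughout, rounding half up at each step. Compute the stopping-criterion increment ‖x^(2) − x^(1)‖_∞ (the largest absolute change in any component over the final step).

0.2829

Iteration 1:
  x_1 = (10 - (-2)·0.0000 - (4)·0.0000 - (-3)·0.0000) / (12) = 0.8333
  x_2 = (10 - (3)·0.8333 - (-4)·0.0000 - (-2)·0.0000) / (12) = 0.6250
  x_3 = (-7 - (-1)·0.8333 - (-3)·0.6250 - (-2)·0.0000) / (10) = -0.4292
  x_4 = (3 - (3)·0.8333 - (-4)·0.6250 - (-3)·-0.4292) / (12) = 0.1427
Iteration 2:
  x_1 = (10 - (-2)·0.6250 - (4)·-0.4292 - (-3)·0.1427) / (12) = 1.1162
  x_2 = (10 - (3)·1.1162 - (-4)·-0.4292 - (-2)·0.1427) / (12) = 0.4350
  x_3 = (-7 - (-1)·1.1162 - (-3)·0.4350 - (-2)·0.1427) / (10) = -0.4293
  x_4 = (3 - (3)·1.1162 - (-4)·0.4350 - (-3)·-0.4293) / (12) = 0.0086
Change: (0.2829, -0.1900, -0.0001, -0.1341) → max |·| = 0.2829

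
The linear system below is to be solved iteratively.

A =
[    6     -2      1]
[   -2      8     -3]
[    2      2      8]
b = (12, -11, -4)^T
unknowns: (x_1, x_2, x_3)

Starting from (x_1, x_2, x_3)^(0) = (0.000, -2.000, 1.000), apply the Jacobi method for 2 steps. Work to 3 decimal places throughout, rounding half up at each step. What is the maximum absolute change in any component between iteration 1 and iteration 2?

0.542

Iteration 1:
  x_1 = (12 - (-2)·-2.000 - (1)·1.000) / (6) = 1.167
  x_2 = (-11 - (-2)·0.000 - (-3)·1.000) / (8) = -1.000
  x_3 = (-4 - (2)·0.000 - (2)·-2.000) / (8) = 0.000
Iteration 2:
  x_1 = (12 - (-2)·-1.000 - (1)·0.000) / (6) = 1.667
  x_2 = (-11 - (-2)·1.167 - (-3)·0.000) / (8) = -1.083
  x_3 = (-4 - (2)·1.167 - (2)·-1.000) / (8) = -0.542
Change: (0.500, -0.083, -0.542) → max |·| = 0.542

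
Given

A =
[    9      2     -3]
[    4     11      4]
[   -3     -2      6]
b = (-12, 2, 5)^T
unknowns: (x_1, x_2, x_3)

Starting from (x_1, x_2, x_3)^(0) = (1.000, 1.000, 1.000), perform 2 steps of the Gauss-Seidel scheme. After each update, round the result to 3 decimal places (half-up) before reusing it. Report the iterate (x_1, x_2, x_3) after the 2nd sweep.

(-1.288, 0.537, 0.368)

Iteration 1:
  x_1 = (-12 - (2)·1.000 - (-3)·1.000) / (9) = -1.222
  x_2 = (2 - (4)·-1.222 - (4)·1.000) / (11) = 0.263
  x_3 = (5 - (-3)·-1.222 - (-2)·0.263) / (6) = 0.310
Iteration 2:
  x_1 = (-12 - (2)·0.263 - (-3)·0.310) / (9) = -1.288
  x_2 = (2 - (4)·-1.288 - (4)·0.310) / (11) = 0.537
  x_3 = (5 - (-3)·-1.288 - (-2)·0.537) / (6) = 0.368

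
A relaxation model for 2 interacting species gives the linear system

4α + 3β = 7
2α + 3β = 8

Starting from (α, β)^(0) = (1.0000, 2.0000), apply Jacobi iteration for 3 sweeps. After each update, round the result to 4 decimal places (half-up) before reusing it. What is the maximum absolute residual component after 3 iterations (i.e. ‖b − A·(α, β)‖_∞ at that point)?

0.7500

Iteration 1:
  α = (7 - (3)·2.0000) / (4) = 0.2500
  β = (8 - (2)·1.0000) / (3) = 2.0000
Iteration 2:
  α = (7 - (3)·2.0000) / (4) = 0.2500
  β = (8 - (2)·0.2500) / (3) = 2.5000
Iteration 3:
  α = (7 - (3)·2.5000) / (4) = -0.1250
  β = (8 - (2)·0.2500) / (3) = 2.5000
Residual b − A·x = (0.0000, 0.7500); ∞-norm = 0.7500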